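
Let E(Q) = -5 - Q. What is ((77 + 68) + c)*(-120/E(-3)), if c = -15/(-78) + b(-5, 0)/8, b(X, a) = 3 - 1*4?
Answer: 226305/26 ≈ 8704.0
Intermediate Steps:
b(X, a) = -1 (b(X, a) = 3 - 4 = -1)
c = 7/104 (c = -15/(-78) - 1/8 = -15*(-1/78) - 1*⅛ = 5/26 - ⅛ = 7/104 ≈ 0.067308)
((77 + 68) + c)*(-120/E(-3)) = ((77 + 68) + 7/104)*(-120/(-5 - 1*(-3))) = (145 + 7/104)*(-120/(-5 + 3)) = 15087*(-120/(-2))/104 = 15087*(-120*(-½))/104 = (15087/104)*60 = 226305/26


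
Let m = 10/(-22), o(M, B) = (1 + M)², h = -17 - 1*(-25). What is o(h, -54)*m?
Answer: -405/11 ≈ -36.818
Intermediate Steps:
h = 8 (h = -17 + 25 = 8)
m = -5/11 (m = 10*(-1/22) = -5/11 ≈ -0.45455)
o(h, -54)*m = (1 + 8)²*(-5/11) = 9²*(-5/11) = 81*(-5/11) = -405/11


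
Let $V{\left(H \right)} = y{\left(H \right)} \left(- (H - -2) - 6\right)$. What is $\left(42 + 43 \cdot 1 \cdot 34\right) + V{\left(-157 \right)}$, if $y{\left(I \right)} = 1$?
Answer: $1653$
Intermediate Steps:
$V{\left(H \right)} = -8 - H$ ($V{\left(H \right)} = 1 \left(- (H - -2) - 6\right) = 1 \left(- (H + 2) - 6\right) = 1 \left(- (2 + H) - 6\right) = 1 \left(\left(-2 - H\right) - 6\right) = 1 \left(-8 - H\right) = -8 - H$)
$\left(42 + 43 \cdot 1 \cdot 34\right) + V{\left(-157 \right)} = \left(42 + 43 \cdot 1 \cdot 34\right) - -149 = \left(42 + 43 \cdot 34\right) + \left(-8 + 157\right) = \left(42 + 1462\right) + 149 = 1504 + 149 = 1653$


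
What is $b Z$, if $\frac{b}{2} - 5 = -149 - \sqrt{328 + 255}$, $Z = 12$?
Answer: $-3456 - 24 \sqrt{583} \approx -4035.5$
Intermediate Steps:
$b = -288 - 2 \sqrt{583}$ ($b = 10 + 2 \left(-149 - \sqrt{328 + 255}\right) = 10 + 2 \left(-149 - \sqrt{583}\right) = 10 - \left(298 + 2 \sqrt{583}\right) = -288 - 2 \sqrt{583} \approx -336.29$)
$b Z = \left(-288 - 2 \sqrt{583}\right) 12 = -3456 - 24 \sqrt{583}$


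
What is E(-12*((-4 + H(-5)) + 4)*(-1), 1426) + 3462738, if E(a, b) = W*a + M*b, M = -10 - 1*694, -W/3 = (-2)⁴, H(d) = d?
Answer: 2461714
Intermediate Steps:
W = -48 (W = -3*(-2)⁴ = -3*16 = -48)
M = -704 (M = -10 - 694 = -704)
E(a, b) = -704*b - 48*a (E(a, b) = -48*a - 704*b = -704*b - 48*a)
E(-12*((-4 + H(-5)) + 4)*(-1), 1426) + 3462738 = (-704*1426 - 48*(-12*((-4 - 5) + 4))*(-1)) + 3462738 = (-1003904 - 48*(-12*(-9 + 4))*(-1)) + 3462738 = (-1003904 - 48*(-12*(-5))*(-1)) + 3462738 = (-1003904 - 2880*(-1)) + 3462738 = (-1003904 - 48*(-60)) + 3462738 = (-1003904 + 2880) + 3462738 = -1001024 + 3462738 = 2461714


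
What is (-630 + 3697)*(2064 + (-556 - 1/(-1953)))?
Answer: 9032698375/1953 ≈ 4.6250e+6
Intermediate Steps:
(-630 + 3697)*(2064 + (-556 - 1/(-1953))) = 3067*(2064 + (-556 - 1*(-1/1953))) = 3067*(2064 + (-556 + 1/1953)) = 3067*(2064 - 1085867/1953) = 3067*(2945125/1953) = 9032698375/1953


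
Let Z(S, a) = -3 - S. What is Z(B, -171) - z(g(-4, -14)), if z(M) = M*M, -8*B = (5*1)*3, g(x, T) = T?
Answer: -1577/8 ≈ -197.13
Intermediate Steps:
B = -15/8 (B = -5*1*3/8 = -5*3/8 = -1/8*15 = -15/8 ≈ -1.8750)
z(M) = M**2
Z(B, -171) - z(g(-4, -14)) = (-3 - 1*(-15/8)) - 1*(-14)**2 = (-3 + 15/8) - 1*196 = -9/8 - 196 = -1577/8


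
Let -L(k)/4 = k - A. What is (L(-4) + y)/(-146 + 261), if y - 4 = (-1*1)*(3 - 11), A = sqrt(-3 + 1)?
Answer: 28/115 + 4*I*sqrt(2)/115 ≈ 0.24348 + 0.04919*I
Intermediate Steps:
A = I*sqrt(2) (A = sqrt(-2) = I*sqrt(2) ≈ 1.4142*I)
L(k) = -4*k + 4*I*sqrt(2) (L(k) = -4*(k - I*sqrt(2)) = -4*k + 4*I*sqrt(2))
y = 12 (y = 4 + (-1*1)*(3 - 11) = 4 - 1*(-8) = 4 + 8 = 12)
(L(-4) + y)/(-146 + 261) = ((-4*(-4) + 4*I*sqrt(2)) + 12)/(-146 + 261) = ((16 + 4*I*sqrt(2)) + 12)/115 = (28 + 4*I*sqrt(2))*(1/115) = 28/115 + 4*I*sqrt(2)/115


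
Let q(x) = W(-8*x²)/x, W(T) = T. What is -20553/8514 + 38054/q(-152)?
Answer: 24916609/862752 ≈ 28.880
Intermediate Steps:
q(x) = -8*x (q(x) = (-8*x²)/x = -8*x)
-20553/8514 + 38054/q(-152) = -20553/8514 + 38054/((-8*(-152))) = -20553*1/8514 + 38054/1216 = -6851/2838 + 38054*(1/1216) = -6851/2838 + 19027/608 = 24916609/862752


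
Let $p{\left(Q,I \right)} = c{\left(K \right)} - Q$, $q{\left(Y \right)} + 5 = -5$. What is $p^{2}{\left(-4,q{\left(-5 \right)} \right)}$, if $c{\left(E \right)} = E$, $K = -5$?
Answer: $1$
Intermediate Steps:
$q{\left(Y \right)} = -10$ ($q{\left(Y \right)} = -5 - 5 = -10$)
$p{\left(Q,I \right)} = -5 - Q$
$p^{2}{\left(-4,q{\left(-5 \right)} \right)} = \left(-5 - -4\right)^{2} = \left(-5 + 4\right)^{2} = \left(-1\right)^{2} = 1$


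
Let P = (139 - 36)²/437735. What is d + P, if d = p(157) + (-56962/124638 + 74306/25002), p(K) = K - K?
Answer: 288639245219627/113672457506655 ≈ 2.5392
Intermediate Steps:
p(K) = 0
P = 10609/437735 (P = 103²*(1/437735) = 10609*(1/437735) = 10609/437735 ≈ 0.024236)
d = 653098942/259683273 (d = 0 + (-56962/124638 + 74306/25002) = 0 + (-56962*1/124638 + 74306*(1/25002)) = 0 + (-28481/62319 + 37153/12501) = 0 + 653098942/259683273 = 653098942/259683273 ≈ 2.5150)
d + P = 653098942/259683273 + 10609/437735 = 288639245219627/113672457506655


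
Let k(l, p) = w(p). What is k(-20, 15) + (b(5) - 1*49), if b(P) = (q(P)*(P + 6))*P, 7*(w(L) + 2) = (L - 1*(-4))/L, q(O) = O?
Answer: 23539/105 ≈ 224.18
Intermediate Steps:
w(L) = -2 + (4 + L)/(7*L) (w(L) = -2 + ((L - 1*(-4))/L)/7 = -2 + ((L + 4)/L)/7 = -2 + ((4 + L)/L)/7 = -2 + (4 + L)/(7*L))
k(l, p) = (4 - 13*p)/(7*p)
b(P) = P²*(6 + P) (b(P) = (P*(P + 6))*P = (P*(6 + P))*P = P²*(6 + P))
k(-20, 15) + (b(5) - 1*49) = (⅐)*(4 - 13*15)/15 + (5²*(6 + 5) - 1*49) = (⅐)*(1/15)*(4 - 195) + (25*11 - 49) = (⅐)*(1/15)*(-191) + (275 - 49) = -191/105 + 226 = 23539/105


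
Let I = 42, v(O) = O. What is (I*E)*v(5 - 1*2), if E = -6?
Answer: -756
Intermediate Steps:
(I*E)*v(5 - 1*2) = (42*(-6))*(5 - 1*2) = -252*(5 - 2) = -252*3 = -756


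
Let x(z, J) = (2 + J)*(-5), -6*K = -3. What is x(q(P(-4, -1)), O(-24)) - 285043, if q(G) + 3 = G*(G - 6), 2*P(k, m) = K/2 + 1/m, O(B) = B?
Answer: -284933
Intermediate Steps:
K = 1/2 (K = -1/6*(-3) = 1/2 ≈ 0.50000)
P(k, m) = 1/8 + 1/(2*m) (P(k, m) = ((1/2)/2 + 1/m)/2 = ((1/2)*(1/2) + 1/m)/2 = (1/4 + 1/m)/2 = 1/8 + 1/(2*m))
q(G) = -3 + G*(-6 + G) (q(G) = -3 + G*(G - 6) = -3 + G*(-6 + G))
x(z, J) = -10 - 5*J
x(q(P(-4, -1)), O(-24)) - 285043 = (-10 - 5*(-24)) - 285043 = (-10 + 120) - 285043 = 110 - 285043 = -284933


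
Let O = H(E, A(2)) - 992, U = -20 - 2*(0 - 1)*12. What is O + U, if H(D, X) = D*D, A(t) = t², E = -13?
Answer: -819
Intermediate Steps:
H(D, X) = D²
U = 4 (U = -20 - 2*(-1)*12 = -20 + 2*12 = -20 + 24 = 4)
O = -823 (O = (-13)² - 992 = 169 - 992 = -823)
O + U = -823 + 4 = -819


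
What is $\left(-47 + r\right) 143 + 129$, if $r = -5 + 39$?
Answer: $-1730$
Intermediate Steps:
$r = 34$
$\left(-47 + r\right) 143 + 129 = \left(-47 + 34\right) 143 + 129 = \left(-13\right) 143 + 129 = -1859 + 129 = -1730$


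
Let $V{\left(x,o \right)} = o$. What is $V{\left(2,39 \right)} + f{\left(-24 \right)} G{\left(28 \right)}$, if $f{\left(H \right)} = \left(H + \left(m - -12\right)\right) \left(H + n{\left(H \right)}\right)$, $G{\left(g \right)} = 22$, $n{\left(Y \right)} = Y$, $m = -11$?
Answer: $24327$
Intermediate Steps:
$f{\left(H \right)} = 2 H \left(1 + H\right)$ ($f{\left(H \right)} = \left(H - -1\right) \left(H + H\right) = \left(H + \left(-11 + 12\right)\right) 2 H = \left(H + 1\right) 2 H = \left(1 + H\right) 2 H = 2 H \left(1 + H\right)$)
$V{\left(2,39 \right)} + f{\left(-24 \right)} G{\left(28 \right)} = 39 + 2 \left(-24\right) \left(1 - 24\right) 22 = 39 + 2 \left(-24\right) \left(-23\right) 22 = 39 + 1104 \cdot 22 = 39 + 24288 = 24327$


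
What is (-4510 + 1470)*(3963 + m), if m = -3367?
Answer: -1811840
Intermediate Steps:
(-4510 + 1470)*(3963 + m) = (-4510 + 1470)*(3963 - 3367) = -3040*596 = -1811840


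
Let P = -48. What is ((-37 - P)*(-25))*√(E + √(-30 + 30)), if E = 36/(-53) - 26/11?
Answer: -25*I*√1034242/53 ≈ -479.71*I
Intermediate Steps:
E = -1774/583 (E = 36*(-1/53) - 26*1/11 = -36/53 - 26/11 = -1774/583 ≈ -3.0429)
((-37 - P)*(-25))*√(E + √(-30 + 30)) = ((-37 - 1*(-48))*(-25))*√(-1774/583 + √(-30 + 30)) = ((-37 + 48)*(-25))*√(-1774/583 + √0) = (11*(-25))*√(-1774/583 + 0) = -25*I*√1034242/53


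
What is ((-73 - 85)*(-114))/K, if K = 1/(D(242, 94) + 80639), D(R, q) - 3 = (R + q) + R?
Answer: 1462934640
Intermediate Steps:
D(R, q) = 3 + q + 2*R (D(R, q) = 3 + ((R + q) + R) = 3 + (q + 2*R) = 3 + q + 2*R)
K = 1/81220 (K = 1/((3 + 94 + 2*242) + 80639) = 1/((3 + 94 + 484) + 80639) = 1/(581 + 80639) = 1/81220 ≈ 1.2312e-5)
((-73 - 85)*(-114))/K = ((-73 - 85)*(-114))/(1/81220) = -158*(-114)*81220 = 18012*81220 = 1462934640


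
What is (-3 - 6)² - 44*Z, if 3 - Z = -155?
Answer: -6871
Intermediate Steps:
Z = 158 (Z = 3 - 1*(-155) = 3 + 155 = 158)
(-3 - 6)² - 44*Z = (-3 - 6)² - 44*158 = (-9)² - 6952 = 81 - 6952 = -6871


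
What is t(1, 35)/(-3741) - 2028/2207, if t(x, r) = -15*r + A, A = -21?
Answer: -2127242/2752129 ≈ -0.77294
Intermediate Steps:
t(x, r) = -21 - 15*r (t(x, r) = -15*r - 21 = -21 - 15*r)
t(1, 35)/(-3741) - 2028/2207 = (-21 - 15*35)/(-3741) - 2028/2207 = (-21 - 525)*(-1/3741) - 2028*1/2207 = -546*(-1/3741) - 2028/2207 = 182/1247 - 2028/2207 = -2127242/2752129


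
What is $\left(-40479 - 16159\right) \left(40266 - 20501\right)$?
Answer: $-1119450070$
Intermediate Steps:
$\left(-40479 - 16159\right) \left(40266 - 20501\right) = \left(-56638\right) 19765 = -1119450070$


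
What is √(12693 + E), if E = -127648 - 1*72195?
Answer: 5*I*√7486 ≈ 432.61*I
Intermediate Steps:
E = -199843 (E = -127648 - 72195 = -199843)
√(12693 + E) = √(12693 - 199843) = √(-187150) = 5*I*√7486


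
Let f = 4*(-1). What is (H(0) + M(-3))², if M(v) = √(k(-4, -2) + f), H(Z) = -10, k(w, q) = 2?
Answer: (10 - I*√2)² ≈ 98.0 - 28.284*I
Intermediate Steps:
f = -4
M(v) = I*√2 (M(v) = √(2 - 4) = √(-2) = I*√2)
(H(0) + M(-3))² = (-10 + I*√2)²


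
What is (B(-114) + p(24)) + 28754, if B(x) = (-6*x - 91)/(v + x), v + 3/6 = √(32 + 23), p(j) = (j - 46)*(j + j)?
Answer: 1446145664/52221 - 2372*√55/52221 ≈ 27692.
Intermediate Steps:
p(j) = 2*j*(-46 + j) (p(j) = (-46 + j)*(2*j) = 2*j*(-46 + j))
v = -½ + √55 (v = -½ + √(32 + 23) = -½ + √55 ≈ 6.9162)
B(x) = (-91 - 6*x)/(-½ + x + √55) (B(x) = (-6*x - 91)/((-½ + √55) + x) = (-91 - 6*x)/(-½ + x + √55))
(B(-114) + p(24)) + 28754 = (2*(-91 - 6*(-114))/(-1 + 2*(-114) + 2*√55) + 2*24*(-46 + 24)) + 28754 = (2*(-91 + 684)/(-1 - 228 + 2*√55) + 2*24*(-22)) + 28754 = (2*593/(-229 + 2*√55) - 1056) + 28754 = (1186/(-229 + 2*√55) - 1056) + 28754 = (-1056 + 1186/(-229 + 2*√55)) + 28754 = 27698 + 1186/(-229 + 2*√55)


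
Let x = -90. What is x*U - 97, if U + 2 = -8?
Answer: 803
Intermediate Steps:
U = -10 (U = -2 - 8 = -10)
x*U - 97 = -90*(-10) - 97 = 900 - 97 = 803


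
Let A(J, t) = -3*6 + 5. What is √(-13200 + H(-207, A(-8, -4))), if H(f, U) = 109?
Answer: I*√13091 ≈ 114.42*I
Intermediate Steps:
A(J, t) = -13 (A(J, t) = -18 + 5 = -13)
√(-13200 + H(-207, A(-8, -4))) = √(-13200 + 109) = √(-13091) = I*√13091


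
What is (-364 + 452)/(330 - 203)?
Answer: 88/127 ≈ 0.69291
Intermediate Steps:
(-364 + 452)/(330 - 203) = 88/127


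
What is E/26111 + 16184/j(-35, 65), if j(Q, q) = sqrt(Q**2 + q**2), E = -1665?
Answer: -1665/26111 + 8092*sqrt(218)/545 ≈ 219.16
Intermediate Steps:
E/26111 + 16184/j(-35, 65) = -1665/26111 + 16184/(sqrt((-35)**2 + 65**2)) = -1665*1/26111 + 16184/(sqrt(1225 + 4225)) = -1665/26111 + 16184/(sqrt(5450)) = -1665/26111 + 16184/((5*sqrt(218))) = -1665/26111 + 16184*(sqrt(218)/1090) = -1665/26111 + 8092*sqrt(218)/545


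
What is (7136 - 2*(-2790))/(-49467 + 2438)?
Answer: -12716/47029 ≈ -0.27039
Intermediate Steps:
(7136 - 2*(-2790))/(-49467 + 2438) = (7136 + 5580)/(-47029) = 12716*(-1/47029) = -12716/47029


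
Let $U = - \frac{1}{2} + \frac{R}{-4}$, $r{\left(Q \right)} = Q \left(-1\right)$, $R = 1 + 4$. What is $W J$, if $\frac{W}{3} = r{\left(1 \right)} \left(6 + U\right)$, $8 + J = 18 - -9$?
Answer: $- \frac{969}{4} \approx -242.25$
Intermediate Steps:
$R = 5$
$r{\left(Q \right)} = - Q$
$J = 19$ ($J = -8 + \left(18 - -9\right) = -8 + \left(18 + 9\right) = -8 + 27 = 19$)
$U = - \frac{7}{4}$ ($U = - \frac{1}{2} + \frac{5}{-4} = \left(-1\right) \frac{1}{2} + 5 \left(- \frac{1}{4}\right) = - \frac{1}{2} - \frac{5}{4} = - \frac{7}{4} \approx -1.75$)
$W = - \frac{51}{4}$ ($W = 3 \left(-1\right) 1 \left(6 - \frac{7}{4}\right) = 3 \left(\left(-1\right) \frac{17}{4}\right) = 3 \left(- \frac{17}{4}\right) = - \frac{51}{4} \approx -12.75$)
$W J = \left(- \frac{51}{4}\right) 19 = - \frac{969}{4}$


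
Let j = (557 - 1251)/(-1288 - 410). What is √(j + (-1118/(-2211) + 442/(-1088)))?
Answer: √1414665761718/1668568 ≈ 0.71282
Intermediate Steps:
j = 347/849 (j = -694/(-1698) = -694*(-1/1698) = 347/849 ≈ 0.40872)
√(j + (-1118/(-2211) + 442/(-1088))) = √(347/849 + (-1118/(-2211) + 442/(-1088))) = √(347/849 + (-1118*(-1/2211) + 442*(-1/1088))) = √(347/849 + (1118/2211 - 13/32)) = √(347/849 + 7033/70752) = √(3391329/6674272) = √1414665761718/1668568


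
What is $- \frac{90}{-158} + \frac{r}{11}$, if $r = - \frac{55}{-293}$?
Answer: $\frac{13580}{23147} \approx 0.58669$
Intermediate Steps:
$r = \frac{55}{293}$ ($r = \left(-55\right) \left(- \frac{1}{293}\right) = \frac{55}{293} \approx 0.18771$)
$- \frac{90}{-158} + \frac{r}{11} = - \frac{90}{-158} + \frac{55}{293 \cdot 11} = \left(-90\right) \left(- \frac{1}{158}\right) + \frac{55}{293} \cdot \frac{1}{11} = \frac{45}{79} + \frac{5}{293} = \frac{13580}{23147}$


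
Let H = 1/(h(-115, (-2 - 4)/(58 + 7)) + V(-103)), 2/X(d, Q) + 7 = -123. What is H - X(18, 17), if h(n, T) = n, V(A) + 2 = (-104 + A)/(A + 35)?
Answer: 3329/503685 ≈ 0.0066093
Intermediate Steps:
X(d, Q) = -1/65 (X(d, Q) = 2/(-7 - 123) = 2/(-130) = 2*(-1/130) = -1/65)
V(A) = -2 + (-104 + A)/(35 + A) (V(A) = -2 + (-104 + A)/(A + 35) = -2 + (-104 + A)/(35 + A))
H = -68/7749 (H = 1/(-115 + (-174 - 1*(-103))/(35 - 103)) = 1/(-115 + (-174 + 103)/(-68)) = 1/(-115 - 1/68*(-71)) = 1/(-115 + 71/68) = 1/(-7749/68) = -68/7749 ≈ -0.0087753)
H - X(18, 17) = -68/7749 - 1*(-1/65) = -68/7749 + 1/65 = 3329/503685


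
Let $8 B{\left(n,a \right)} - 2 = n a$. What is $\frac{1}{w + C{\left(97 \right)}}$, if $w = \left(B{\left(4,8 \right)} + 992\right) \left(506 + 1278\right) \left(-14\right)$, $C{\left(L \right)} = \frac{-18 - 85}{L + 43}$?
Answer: $- \frac{140}{3483527703} \approx -4.0189 \cdot 10^{-8}$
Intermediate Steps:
$B{\left(n,a \right)} = \frac{1}{4} + \frac{a n}{8}$ ($B{\left(n,a \right)} = \frac{1}{4} + \frac{n a}{8} = \frac{1}{4} + \frac{a n}{8}$)
$C{\left(L \right)} = - \frac{103}{43 + L}$
$w = -24882340$ ($w = \left(\left(\frac{1}{4} + \frac{1}{8} \cdot 8 \cdot 4\right) + 992\right) \left(506 + 1278\right) \left(-14\right) = \left(\left(\frac{1}{4} + 4\right) + 992\right) 1784 \left(-14\right) = \left(\frac{17}{4} + 992\right) 1784 \left(-14\right) = \frac{3985}{4} \cdot 1784 \left(-14\right) = 1777310 \left(-14\right) = -24882340$)
$\frac{1}{w + C{\left(97 \right)}} = \frac{1}{-24882340 - \frac{103}{43 + 97}} = \frac{1}{-24882340 - \frac{103}{140}} = \frac{1}{- \frac{3483527703}{140}} = - \frac{140}{3483527703}$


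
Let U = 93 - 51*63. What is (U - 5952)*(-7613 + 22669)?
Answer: -136588032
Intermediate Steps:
U = -3120 (U = 93 - 3213 = -3120)
(U - 5952)*(-7613 + 22669) = (-3120 - 5952)*(-7613 + 22669) = -9072*15056 = -136588032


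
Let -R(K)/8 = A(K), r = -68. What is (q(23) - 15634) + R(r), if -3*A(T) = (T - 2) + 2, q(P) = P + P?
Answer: -47308/3 ≈ -15769.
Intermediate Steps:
q(P) = 2*P
A(T) = -T/3 (A(T) = -((T - 2) + 2)/3 = -((-2 + T) + 2)/3 = -T/3)
R(K) = 8*K/3 (R(K) = -(-8)*K/3 = 8*K/3)
(q(23) - 15634) + R(r) = (2*23 - 15634) + (8/3)*(-68) = (46 - 15634) - 544/3 = -15588 - 544/3 = -47308/3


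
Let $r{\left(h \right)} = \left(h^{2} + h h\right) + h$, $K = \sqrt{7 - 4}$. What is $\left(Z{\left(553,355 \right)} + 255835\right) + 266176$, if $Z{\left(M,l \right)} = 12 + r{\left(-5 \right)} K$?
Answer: $522023 + 45 \sqrt{3} \approx 5.221 \cdot 10^{5}$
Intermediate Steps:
$K = \sqrt{3} \approx 1.732$
$r{\left(h \right)} = h + 2 h^{2}$ ($r{\left(h \right)} = \left(h^{2} + h^{2}\right) + h = 2 h^{2} + h = h + 2 h^{2}$)
$Z{\left(M,l \right)} = 12 + 45 \sqrt{3}$ ($Z{\left(M,l \right)} = 12 + - 5 \left(1 + 2 \left(-5\right)\right) \sqrt{3} = 12 + - 5 \left(1 - 10\right) \sqrt{3} = 12 + \left(-5\right) \left(-9\right) \sqrt{3} = 12 + 45 \sqrt{3}$)
$\left(Z{\left(553,355 \right)} + 255835\right) + 266176 = \left(\left(12 + 45 \sqrt{3}\right) + 255835\right) + 266176 = \left(255847 + 45 \sqrt{3}\right) + 266176 = 522023 + 45 \sqrt{3}$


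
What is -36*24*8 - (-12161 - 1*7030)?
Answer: 12279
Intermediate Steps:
-36*24*8 - (-12161 - 1*7030) = -864*8 - (-12161 - 7030) = -6912 - 1*(-19191) = -6912 + 19191 = 12279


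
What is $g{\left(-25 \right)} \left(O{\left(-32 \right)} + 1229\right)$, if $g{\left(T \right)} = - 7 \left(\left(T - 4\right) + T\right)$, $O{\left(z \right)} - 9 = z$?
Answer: $455868$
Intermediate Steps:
$O{\left(z \right)} = 9 + z$
$g{\left(T \right)} = 28 - 14 T$ ($g{\left(T \right)} = - 7 \left(\left(-4 + T\right) + T\right) = - 7 \left(-4 + 2 T\right) = 28 - 14 T$)
$g{\left(-25 \right)} \left(O{\left(-32 \right)} + 1229\right) = \left(28 - -350\right) \left(\left(9 - 32\right) + 1229\right) = \left(28 + 350\right) \left(-23 + 1229\right) = 378 \cdot 1206 = 455868$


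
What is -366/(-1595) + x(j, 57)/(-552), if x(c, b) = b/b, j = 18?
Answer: 200437/880440 ≈ 0.22766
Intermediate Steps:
x(c, b) = 1
-366/(-1595) + x(j, 57)/(-552) = -366/(-1595) + 1/(-552) = -366*(-1/1595) + 1*(-1/552) = 366/1595 - 1/552 = 200437/880440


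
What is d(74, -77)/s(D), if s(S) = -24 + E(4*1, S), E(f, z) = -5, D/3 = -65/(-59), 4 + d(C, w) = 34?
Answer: -30/29 ≈ -1.0345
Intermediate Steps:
d(C, w) = 30 (d(C, w) = -4 + 34 = 30)
D = 195/59 (D = 3*(-65/(-59)) = 3*(-65*(-1/59)) = 3*(65/59) = 195/59 ≈ 3.3051)
s(S) = -29 (s(S) = -24 - 5 = -29)
d(74, -77)/s(D) = 30/(-29) = 30*(-1/29) = -30/29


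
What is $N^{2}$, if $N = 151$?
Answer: $22801$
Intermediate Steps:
$N^{2} = 151^{2} = 22801$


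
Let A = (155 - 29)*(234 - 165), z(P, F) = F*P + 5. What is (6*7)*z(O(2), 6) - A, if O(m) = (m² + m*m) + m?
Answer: -5964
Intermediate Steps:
O(m) = m + 2*m² (O(m) = (m² + m²) + m = 2*m² + m = m + 2*m²)
z(P, F) = 5 + F*P
A = 8694 (A = 126*69 = 8694)
(6*7)*z(O(2), 6) - A = (6*7)*(5 + 6*(2*(1 + 2*2))) - 1*8694 = 42*(5 + 6*(2*(1 + 4))) - 8694 = 42*(5 + 6*(2*5)) - 8694 = 42*(5 + 6*10) - 8694 = 42*(5 + 60) - 8694 = 42*65 - 8694 = 2730 - 8694 = -5964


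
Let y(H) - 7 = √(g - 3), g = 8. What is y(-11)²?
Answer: (7 + √5)² ≈ 85.305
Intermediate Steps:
y(H) = 7 + √5 (y(H) = 7 + √(8 - 3) = 7 + √5)
y(-11)² = (7 + √5)²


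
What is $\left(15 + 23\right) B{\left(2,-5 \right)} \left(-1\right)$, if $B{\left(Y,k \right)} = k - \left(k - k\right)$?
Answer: $190$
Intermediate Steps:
$B{\left(Y,k \right)} = k$ ($B{\left(Y,k \right)} = k - 0 = k + 0 = k$)
$\left(15 + 23\right) B{\left(2,-5 \right)} \left(-1\right) = \left(15 + 23\right) \left(-5\right) \left(-1\right) = 38 \left(-5\right) \left(-1\right) = \left(-190\right) \left(-1\right) = 190$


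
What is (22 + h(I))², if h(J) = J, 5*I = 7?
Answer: 13689/25 ≈ 547.56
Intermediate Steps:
I = 7/5 (I = (⅕)*7 = 7/5 ≈ 1.4000)
(22 + h(I))² = (22 + 7/5)² = (117/5)² = 13689/25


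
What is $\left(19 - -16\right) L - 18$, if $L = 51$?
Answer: $1767$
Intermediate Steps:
$\left(19 - -16\right) L - 18 = \left(19 - -16\right) 51 - 18 = \left(19 + 16\right) 51 - 18 = 35 \cdot 51 - 18 = 1785 - 18 = 1767$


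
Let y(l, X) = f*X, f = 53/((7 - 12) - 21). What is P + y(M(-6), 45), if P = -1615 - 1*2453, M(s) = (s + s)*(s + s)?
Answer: -108153/26 ≈ -4159.7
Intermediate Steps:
M(s) = 4*s**2 (M(s) = (2*s)*(2*s) = 4*s**2)
P = -4068 (P = -1615 - 2453 = -4068)
f = -53/26 (f = 53/(-5 - 21) = 53/(-26) = 53*(-1/26) = -53/26 ≈ -2.0385)
y(l, X) = -53*X/26
P + y(M(-6), 45) = -4068 - 53/26*45 = -4068 - 2385/26 = -108153/26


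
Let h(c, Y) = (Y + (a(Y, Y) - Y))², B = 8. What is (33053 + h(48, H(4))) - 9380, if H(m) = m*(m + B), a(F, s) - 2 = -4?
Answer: 23677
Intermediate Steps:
a(F, s) = -2 (a(F, s) = 2 - 4 = -2)
H(m) = m*(8 + m) (H(m) = m*(m + 8) = m*(8 + m))
h(c, Y) = 4 (h(c, Y) = (Y + (-2 - Y))² = (-2)² = 4)
(33053 + h(48, H(4))) - 9380 = (33053 + 4) - 9380 = 33057 - 9380 = 23677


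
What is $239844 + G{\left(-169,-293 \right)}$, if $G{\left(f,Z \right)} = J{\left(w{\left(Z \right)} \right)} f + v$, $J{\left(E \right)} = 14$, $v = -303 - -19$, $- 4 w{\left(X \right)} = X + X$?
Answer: $237194$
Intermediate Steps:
$w{\left(X \right)} = - \frac{X}{2}$ ($w{\left(X \right)} = - \frac{X + X}{4} = - \frac{2 X}{4} = - \frac{X}{2}$)
$v = -284$ ($v = -303 + 19 = -284$)
$G{\left(f,Z \right)} = -284 + 14 f$ ($G{\left(f,Z \right)} = 14 f - 284 = -284 + 14 f$)
$239844 + G{\left(-169,-293 \right)} = 239844 + \left(-284 + 14 \left(-169\right)\right) = 239844 - 2650 = 237194$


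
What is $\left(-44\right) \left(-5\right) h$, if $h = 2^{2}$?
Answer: $880$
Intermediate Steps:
$h = 4$
$\left(-44\right) \left(-5\right) h = \left(-44\right) \left(-5\right) 4 = 220 \cdot 4 = 880$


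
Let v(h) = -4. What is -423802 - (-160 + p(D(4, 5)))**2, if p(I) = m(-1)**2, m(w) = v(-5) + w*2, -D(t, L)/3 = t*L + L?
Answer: -439178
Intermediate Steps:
D(t, L) = -3*L - 3*L*t (D(t, L) = -3*(t*L + L) = -3*(L*t + L) = -3*(L + L*t) = -3*L - 3*L*t)
m(w) = -4 + 2*w (m(w) = -4 + w*2 = -4 + 2*w)
p(I) = 36 (p(I) = (-4 + 2*(-1))**2 = (-4 - 2)**2 = (-6)**2 = 36)
-423802 - (-160 + p(D(4, 5)))**2 = -423802 - (-160 + 36)**2 = -423802 - 1*(-124)**2 = -423802 - 1*15376 = -423802 - 15376 = -439178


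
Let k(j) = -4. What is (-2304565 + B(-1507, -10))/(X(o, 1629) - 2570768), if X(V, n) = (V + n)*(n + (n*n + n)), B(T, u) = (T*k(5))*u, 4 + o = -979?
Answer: -2364845/1713785986 ≈ -0.0013799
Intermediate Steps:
o = -983 (o = -4 - 979 = -983)
B(T, u) = -4*T*u (B(T, u) = (T*(-4))*u = (-4*T)*u = -4*T*u)
X(V, n) = (V + n)*(n² + 2*n) (X(V, n) = (V + n)*(n + (n² + n)) = (V + n)*(n + (n + n²)) = (V + n)*(n² + 2*n))
(-2304565 + B(-1507, -10))/(X(o, 1629) - 2570768) = (-2304565 - 4*(-1507)*(-10))/(1629*(1629² + 2*(-983) + 2*1629 - 983*1629) - 2570768) = (-2304565 - 60280)/(1629*(2653641 - 1966 + 3258 - 1601307) - 2570768) = -2364845/(1629*1053626 - 2570768) = -2364845/(1716356754 - 2570768) = -2364845/1713785986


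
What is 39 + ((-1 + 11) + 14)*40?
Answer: 999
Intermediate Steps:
39 + ((-1 + 11) + 14)*40 = 39 + (10 + 14)*40 = 39 + 24*40 = 39 + 960 = 999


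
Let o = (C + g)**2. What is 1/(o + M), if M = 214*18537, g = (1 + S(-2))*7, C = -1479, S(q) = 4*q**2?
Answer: 1/5816518 ≈ 1.7192e-7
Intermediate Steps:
g = 119 (g = (1 + 4*(-2)**2)*7 = (1 + 4*4)*7 = (1 + 16)*7 = 17*7 = 119)
o = 1849600 (o = (-1479 + 119)**2 = (-1360)**2 = 1849600)
M = 3966918
1/(o + M) = 1/(1849600 + 3966918) = 1/5816518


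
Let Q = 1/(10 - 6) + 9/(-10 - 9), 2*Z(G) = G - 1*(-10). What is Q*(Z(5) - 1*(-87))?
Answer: -3213/152 ≈ -21.138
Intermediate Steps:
Z(G) = 5 + G/2 (Z(G) = (G - 1*(-10))/2 = (G + 10)/2 = (10 + G)/2 = 5 + G/2)
Q = -17/76 (Q = 1/4 + 9/(-19) = ¼ - 1/19*9 = ¼ - 9/19 = -17/76 ≈ -0.22368)
Q*(Z(5) - 1*(-87)) = -17*((5 + (½)*5) - 1*(-87))/76 = -17*((5 + 5/2) + 87)/76 = -17*(15/2 + 87)/76 = -17/76*189/2 = -3213/152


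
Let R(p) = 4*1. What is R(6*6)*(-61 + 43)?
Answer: -72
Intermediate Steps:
R(p) = 4
R(6*6)*(-61 + 43) = 4*(-61 + 43) = 4*(-18) = -72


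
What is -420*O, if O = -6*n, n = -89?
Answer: -224280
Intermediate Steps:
O = 534 (O = -6*(-89) = -1*(-534) = 534)
-420*O = -420*534 = -224280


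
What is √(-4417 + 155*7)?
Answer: 14*I*√17 ≈ 57.724*I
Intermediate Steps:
√(-4417 + 155*7) = √(-4417 + 1085) = √(-3332) = 14*I*√17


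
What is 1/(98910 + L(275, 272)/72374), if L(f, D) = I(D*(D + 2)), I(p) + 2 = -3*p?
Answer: 36187/3579144377 ≈ 1.0111e-5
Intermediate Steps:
I(p) = -2 - 3*p
L(f, D) = -2 - 3*D*(2 + D) (L(f, D) = -2 - 3*D*(D + 2) = -2 - 3*D*(2 + D))
1/(98910 + L(275, 272)/72374) = 1/(98910 + (-2 - 3*272*(2 + 272))/72374) = 1/(98910 + (-2 - 3*272*274)*(1/72374)) = 1/(98910 + (-2 - 223584)*(1/72374)) = 1/(98910 - 223586*1/72374) = 1/(98910 - 111793/36187) = 1/(3579144377/36187) = 36187/3579144377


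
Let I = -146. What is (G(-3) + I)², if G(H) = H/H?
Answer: 21025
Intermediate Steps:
G(H) = 1
(G(-3) + I)² = (1 - 146)² = (-145)² = 21025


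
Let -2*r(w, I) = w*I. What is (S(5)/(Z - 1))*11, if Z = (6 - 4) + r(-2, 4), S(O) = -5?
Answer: -11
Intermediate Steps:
r(w, I) = -I*w/2 (r(w, I) = -w*I/2 = -I*w/2)
Z = 6 (Z = (6 - 4) - ½*4*(-2) = 2 + 4 = 6)
(S(5)/(Z - 1))*11 = -5/(6 - 1)*11 = -5/5*11 = -5*⅕*11 = -1*11 = -11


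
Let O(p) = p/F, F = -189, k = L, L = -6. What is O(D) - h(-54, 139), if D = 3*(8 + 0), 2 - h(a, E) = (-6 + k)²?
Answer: 8938/63 ≈ 141.87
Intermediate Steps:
k = -6
h(a, E) = -142 (h(a, E) = 2 - (-6 - 6)² = 2 - 1*(-12)² = 2 - 1*144 = 2 - 144 = -142)
D = 24 (D = 3*8 = 24)
O(p) = -p/189 (O(p) = p/(-189) = p*(-1/189) = -p/189)
O(D) - h(-54, 139) = -1/189*24 - 1*(-142) = -8/63 + 142 = 8938/63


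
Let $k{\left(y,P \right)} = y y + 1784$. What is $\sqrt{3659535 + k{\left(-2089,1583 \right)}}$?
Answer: $2 \sqrt{2006310} \approx 2832.9$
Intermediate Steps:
$k{\left(y,P \right)} = 1784 + y^{2}$ ($k{\left(y,P \right)} = y^{2} + 1784 = 1784 + y^{2}$)
$\sqrt{3659535 + k{\left(-2089,1583 \right)}} = \sqrt{3659535 + \left(1784 + \left(-2089\right)^{2}\right)} = \sqrt{3659535 + \left(1784 + 4363921\right)} = \sqrt{3659535 + 4365705} = \sqrt{8025240} = 2 \sqrt{2006310}$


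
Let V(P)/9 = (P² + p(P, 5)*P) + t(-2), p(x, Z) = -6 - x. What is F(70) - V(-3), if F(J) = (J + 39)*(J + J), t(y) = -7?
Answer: 15161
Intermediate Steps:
F(J) = 2*J*(39 + J) (F(J) = (39 + J)*(2*J) = 2*J*(39 + J))
V(P) = -63 + 9*P² + 9*P*(-6 - P) (V(P) = 9*((P² + (-6 - P)*P) - 7) = 9*((P² + P*(-6 - P)) - 7) = 9*(-7 + P² + P*(-6 - P)) = -63 + 9*P² + 9*P*(-6 - P))
F(70) - V(-3) = 2*70*(39 + 70) - (-63 - 54*(-3)) = 2*70*109 - (-63 + 162) = 15260 - 1*99 = 15260 - 99 = 15161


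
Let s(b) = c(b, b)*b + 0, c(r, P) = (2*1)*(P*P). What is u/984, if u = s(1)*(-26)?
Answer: -13/246 ≈ -0.052846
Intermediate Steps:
c(r, P) = 2*P**2
s(b) = 2*b**3 (s(b) = (2*b**2)*b + 0 = 2*b**3 + 0 = 2*b**3)
u = -52 (u = (2*1**3)*(-26) = (2*1)*(-26) = 2*(-26) = -52)
u/984 = -52/984 = -52*1/984 = -13/246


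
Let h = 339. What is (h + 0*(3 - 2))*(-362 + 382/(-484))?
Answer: -29762505/242 ≈ -1.2299e+5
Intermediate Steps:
(h + 0*(3 - 2))*(-362 + 382/(-484)) = (339 + 0*(3 - 2))*(-362 + 382/(-484)) = (339 + 0*1)*(-362 + 382*(-1/484)) = (339 + 0)*(-362 - 191/242) = 339*(-87795/242) = -29762505/242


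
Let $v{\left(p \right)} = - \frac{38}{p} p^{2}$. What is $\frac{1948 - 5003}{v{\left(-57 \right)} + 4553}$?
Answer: $- \frac{3055}{6719} \approx -0.45468$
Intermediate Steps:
$v{\left(p \right)} = - 38 p$
$\frac{1948 - 5003}{v{\left(-57 \right)} + 4553} = \frac{1948 - 5003}{\left(-38\right) \left(-57\right) + 4553} = - \frac{3055}{2166 + 4553} = - \frac{3055}{6719}$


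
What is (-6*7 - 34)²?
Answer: 5776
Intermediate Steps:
(-6*7 - 34)² = (-42 - 34)² = (-76)² = 5776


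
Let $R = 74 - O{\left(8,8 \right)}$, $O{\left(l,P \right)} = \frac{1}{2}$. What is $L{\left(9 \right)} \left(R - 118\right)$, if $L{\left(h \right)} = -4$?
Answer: $178$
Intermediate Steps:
$O{\left(l,P \right)} = \frac{1}{2}$
$R = \frac{147}{2}$ ($R = 74 - \frac{1}{2} = \frac{147}{2} \approx 73.5$)
$L{\left(9 \right)} \left(R - 118\right) = - 4 \left(\frac{147}{2} - 118\right) = \left(-4\right) \left(- \frac{89}{2}\right) = 178$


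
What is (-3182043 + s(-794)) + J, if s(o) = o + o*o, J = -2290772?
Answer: -4843173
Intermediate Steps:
s(o) = o + o²
(-3182043 + s(-794)) + J = (-3182043 - 794*(1 - 794)) - 2290772 = (-3182043 - 794*(-793)) - 2290772 = (-3182043 + 629642) - 2290772 = -2552401 - 2290772 = -4843173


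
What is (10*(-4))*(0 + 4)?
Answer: -160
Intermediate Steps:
(10*(-4))*(0 + 4) = -40*4 = -160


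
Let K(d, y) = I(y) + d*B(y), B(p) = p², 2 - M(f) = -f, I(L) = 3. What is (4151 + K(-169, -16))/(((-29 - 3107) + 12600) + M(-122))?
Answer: -19555/4672 ≈ -4.1856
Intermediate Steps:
M(f) = 2 + f (M(f) = 2 - (-1)*f = 2 + f)
K(d, y) = 3 + d*y²
(4151 + K(-169, -16))/(((-29 - 3107) + 12600) + M(-122)) = (4151 + (3 - 169*(-16)²))/(((-29 - 3107) + 12600) + (2 - 122)) = (4151 + (3 - 169*256))/((-3136 + 12600) - 120) = (4151 + (3 - 43264))/(9464 - 120) = (4151 - 43261)/9344 = -39110*1/9344 = -19555/4672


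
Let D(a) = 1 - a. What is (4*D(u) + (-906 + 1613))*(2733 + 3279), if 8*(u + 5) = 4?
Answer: 4382748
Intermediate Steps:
u = -9/2 (u = -5 + (1/8)*4 = -5 + 1/2 = -9/2 ≈ -4.5000)
(4*D(u) + (-906 + 1613))*(2733 + 3279) = (4*(1 - 1*(-9/2)) + (-906 + 1613))*(2733 + 3279) = (4*(1 + 9/2) + 707)*6012 = (4*(11/2) + 707)*6012 = (22 + 707)*6012 = 729*6012 = 4382748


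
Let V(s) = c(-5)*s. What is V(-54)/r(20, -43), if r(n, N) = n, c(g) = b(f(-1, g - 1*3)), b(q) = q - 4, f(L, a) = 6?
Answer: -27/5 ≈ -5.4000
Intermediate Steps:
b(q) = -4 + q
c(g) = 2 (c(g) = -4 + 6 = 2)
V(s) = 2*s
V(-54)/r(20, -43) = (2*(-54))/20 = -108*1/20 = -27/5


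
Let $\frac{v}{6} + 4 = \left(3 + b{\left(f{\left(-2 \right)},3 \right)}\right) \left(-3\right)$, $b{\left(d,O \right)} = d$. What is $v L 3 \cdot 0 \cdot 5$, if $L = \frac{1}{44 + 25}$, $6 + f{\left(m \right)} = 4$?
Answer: $0$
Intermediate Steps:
$f{\left(m \right)} = -2$ ($f{\left(m \right)} = -6 + 4 = -2$)
$L = \frac{1}{69} \approx 0.014493$
$v = -42$ ($v = -24 + 6 \left(3 - 2\right) \left(-3\right) = -24 + 6 \cdot 1 \left(-3\right) = -24 + 6 \left(-3\right) = -24 - 18 = -42$)
$v L 3 \cdot 0 \cdot 5 = \left(-42\right) \frac{1}{69} \cdot 3 \cdot 0 \cdot 5 = - \frac{14 \cdot 0 \cdot 5}{23} = \left(- \frac{14}{23}\right) 0 = 0$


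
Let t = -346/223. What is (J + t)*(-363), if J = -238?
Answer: 19391460/223 ≈ 86957.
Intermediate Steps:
t = -346/223 (t = -346*1/223 = -346/223 ≈ -1.5516)
(J + t)*(-363) = (-238 - 346/223)*(-363) = -53420/223*(-363) = 19391460/223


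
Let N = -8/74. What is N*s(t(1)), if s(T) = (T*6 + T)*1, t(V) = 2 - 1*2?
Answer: 0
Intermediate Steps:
N = -4/37 (N = -8*1/74 = -4/37 ≈ -0.10811)
t(V) = 0 (t(V) = 2 - 2 = 0)
s(T) = 7*T (s(T) = (6*T + T)*1 = (7*T)*1 = 7*T)
N*s(t(1)) = -28*0/37 = -4/37*0 = 0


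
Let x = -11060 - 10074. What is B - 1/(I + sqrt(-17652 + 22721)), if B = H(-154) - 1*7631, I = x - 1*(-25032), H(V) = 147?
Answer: -113676987038/15189335 + sqrt(5069)/15189335 ≈ -7484.0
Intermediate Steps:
x = -21134
I = 3898 (I = -21134 - 1*(-25032) = -21134 + 25032 = 3898)
B = -7484 (B = 147 - 1*7631 = 147 - 7631 = -7484)
B - 1/(I + sqrt(-17652 + 22721)) = -7484 - 1/(3898 + sqrt(-17652 + 22721)) = -7484 - 1/(3898 + sqrt(5069))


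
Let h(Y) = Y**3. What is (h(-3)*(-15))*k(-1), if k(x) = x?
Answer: -405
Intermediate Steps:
(h(-3)*(-15))*k(-1) = ((-3)**3*(-15))*(-1) = -27*(-15)*(-1) = 405*(-1) = -405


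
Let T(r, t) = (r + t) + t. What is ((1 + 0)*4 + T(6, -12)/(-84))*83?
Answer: 4897/14 ≈ 349.79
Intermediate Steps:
T(r, t) = r + 2*t
((1 + 0)*4 + T(6, -12)/(-84))*83 = ((1 + 0)*4 + (6 + 2*(-12))/(-84))*83 = (1*4 + (6 - 24)*(-1/84))*83 = (4 - 18*(-1/84))*83 = (4 + 3/14)*83 = (59/14)*83 = 4897/14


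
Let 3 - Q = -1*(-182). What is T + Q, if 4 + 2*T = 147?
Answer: -215/2 ≈ -107.50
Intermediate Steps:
T = 143/2 (T = -2 + (½)*147 = -2 + 147/2 = 143/2 ≈ 71.500)
Q = -179 (Q = 3 - (-1)*(-182) = 3 - 1*182 = 3 - 182 = -179)
T + Q = 143/2 - 179 = -215/2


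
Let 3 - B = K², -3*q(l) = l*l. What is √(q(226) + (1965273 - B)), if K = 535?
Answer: 19*√55707/3 ≈ 1494.8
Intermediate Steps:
q(l) = -l²/3 (q(l) = -l*l/3 = -l²/3)
B = -286222 (B = 3 - 1*535² = 3 - 1*286225 = 3 - 286225 = -286222)
√(q(226) + (1965273 - B)) = √(-⅓*226² + (1965273 - 1*(-286222))) = √(-⅓*51076 + (1965273 + 286222)) = √(-51076/3 + 2251495) = √(6703409/3) = 19*√55707/3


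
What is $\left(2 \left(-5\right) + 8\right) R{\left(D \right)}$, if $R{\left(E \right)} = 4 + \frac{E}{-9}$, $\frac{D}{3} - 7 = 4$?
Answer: $- \frac{2}{3} \approx -0.66667$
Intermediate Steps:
$D = 33$ ($D = 21 + 3 \cdot 4 = 21 + 12 = 33$)
$R{\left(E \right)} = 4 - \frac{E}{9}$ ($R{\left(E \right)} = 4 + E \left(- \frac{1}{9}\right) = 4 - \frac{E}{9}$)
$\left(2 \left(-5\right) + 8\right) R{\left(D \right)} = \left(2 \left(-5\right) + 8\right) \left(4 - \frac{11}{3}\right) = \left(-10 + 8\right) \left(4 - \frac{11}{3}\right) = \left(-2\right) \frac{1}{3} = - \frac{2}{3}$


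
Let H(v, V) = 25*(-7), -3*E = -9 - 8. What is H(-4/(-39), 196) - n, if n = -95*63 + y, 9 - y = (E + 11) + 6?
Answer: 17471/3 ≈ 5823.7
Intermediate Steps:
E = 17/3 (E = -(-9 - 8)/3 = -⅓*(-17) = 17/3 ≈ 5.6667)
y = -41/3 (y = 9 - ((17/3 + 11) + 6) = 9 - (50/3 + 6) = 9 - 1*68/3 = 9 - 68/3 = -41/3 ≈ -13.667)
H(v, V) = -175
n = -17996/3 (n = -95*63 - 41/3 = -5985 - 41/3 = -17996/3 ≈ -5998.7)
H(-4/(-39), 196) - n = -175 - 1*(-17996/3) = -175 + 17996/3 = 17471/3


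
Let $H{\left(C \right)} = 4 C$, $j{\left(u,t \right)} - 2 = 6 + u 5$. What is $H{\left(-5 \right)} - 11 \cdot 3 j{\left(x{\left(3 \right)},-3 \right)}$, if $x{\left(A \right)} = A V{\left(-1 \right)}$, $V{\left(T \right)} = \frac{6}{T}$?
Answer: $2686$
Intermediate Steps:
$x{\left(A \right)} = - 6 A$ ($x{\left(A \right)} = A \frac{6}{-1} = A 6 \left(-1\right) = A \left(-6\right) = - 6 A$)
$j{\left(u,t \right)} = 8 + 5 u$ ($j{\left(u,t \right)} = 2 + \left(6 + u 5\right) = 2 + \left(6 + 5 u\right) = 8 + 5 u$)
$H{\left(-5 \right)} - 11 \cdot 3 j{\left(x{\left(3 \right)},-3 \right)} = 4 \left(-5\right) - 11 \cdot 3 \left(8 + 5 \left(\left(-6\right) 3\right)\right) = -20 - 11 \cdot 3 \left(8 + 5 \left(-18\right)\right) = -20 - 11 \cdot 3 \left(8 - 90\right) = -20 - 11 \cdot 3 \left(-82\right) = -20 - -2706 = -20 + 2706 = 2686$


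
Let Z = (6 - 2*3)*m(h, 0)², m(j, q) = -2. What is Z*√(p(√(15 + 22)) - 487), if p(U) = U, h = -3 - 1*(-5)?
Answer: 0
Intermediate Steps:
h = 2 (h = -3 + 5 = 2)
Z = 0 (Z = (6 - 2*3)*(-2)² = (6 - 6)*4 = 0*4 = 0)
Z*√(p(√(15 + 22)) - 487) = 0*√(√(15 + 22) - 487) = 0*√(√37 - 487) = 0*√(-487 + √37) = 0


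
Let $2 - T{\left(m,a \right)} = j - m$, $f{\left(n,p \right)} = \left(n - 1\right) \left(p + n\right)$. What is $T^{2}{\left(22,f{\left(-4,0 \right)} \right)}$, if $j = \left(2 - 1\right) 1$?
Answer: $529$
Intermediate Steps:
$f{\left(n,p \right)} = \left(-1 + n\right) \left(n + p\right)$
$j = 1$ ($j = 1 \cdot 1 = 1$)
$T{\left(m,a \right)} = 1 + m$ ($T{\left(m,a \right)} = 2 - \left(1 - m\right) = 2 + \left(-1 + m\right) = 1 + m$)
$T^{2}{\left(22,f{\left(-4,0 \right)} \right)} = \left(1 + 22\right)^{2} = 23^{2} = 529$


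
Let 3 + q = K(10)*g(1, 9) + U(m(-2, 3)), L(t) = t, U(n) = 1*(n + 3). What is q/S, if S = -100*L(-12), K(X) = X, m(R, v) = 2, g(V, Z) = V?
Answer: 1/100 ≈ 0.010000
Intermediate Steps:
U(n) = 3 + n (U(n) = 1*(3 + n) = 3 + n)
q = 12 (q = -3 + (10*1 + (3 + 2)) = -3 + (10 + 5) = -3 + 15 = 12)
S = 1200 (S = -100*(-12) = 1200)
q/S = 12/1200 = 12*(1/1200) = 1/100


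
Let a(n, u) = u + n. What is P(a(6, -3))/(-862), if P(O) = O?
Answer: -3/862 ≈ -0.0034803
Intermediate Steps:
a(n, u) = n + u
P(a(6, -3))/(-862) = (6 - 3)/(-862) = 3*(-1/862) = -3/862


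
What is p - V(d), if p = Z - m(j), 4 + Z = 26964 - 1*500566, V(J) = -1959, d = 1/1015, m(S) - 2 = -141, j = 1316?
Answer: -471508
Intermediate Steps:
m(S) = -139 (m(S) = 2 - 141 = -139)
d = 1/1015 ≈ 0.00098522
Z = -473606 (Z = -4 + (26964 - 1*500566) = -4 + (26964 - 500566) = -4 - 473602 = -473606)
p = -473467 (p = -473606 - 1*(-139) = -473606 + 139 = -473467)
p - V(d) = -473467 - 1*(-1959) = -473467 + 1959 = -471508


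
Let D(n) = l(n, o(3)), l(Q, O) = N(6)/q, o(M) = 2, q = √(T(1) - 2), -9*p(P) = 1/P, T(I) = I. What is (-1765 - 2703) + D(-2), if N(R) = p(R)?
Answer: -4468 + I/54 ≈ -4468.0 + 0.018519*I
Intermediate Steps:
p(P) = -1/(9*P)
q = I (q = √(1 - 2) = √(-1) = I ≈ 1.0*I)
N(R) = -1/(9*R)
l(Q, O) = I/54 (l(Q, O) = (-⅑/6)/I = (-⅑*⅙)*(-I) = -(-1)*I/54 = I/54)
D(n) = I/54
(-1765 - 2703) + D(-2) = (-1765 - 2703) + I/54 = -4468 + I/54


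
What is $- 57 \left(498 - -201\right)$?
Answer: $-39843$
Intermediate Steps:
$- 57 \left(498 - -201\right) = - 57 \left(498 + 201\right) = \left(-57\right) 699 = -39843$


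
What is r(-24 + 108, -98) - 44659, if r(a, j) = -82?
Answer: -44741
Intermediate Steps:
r(-24 + 108, -98) - 44659 = -82 - 44659 = -44741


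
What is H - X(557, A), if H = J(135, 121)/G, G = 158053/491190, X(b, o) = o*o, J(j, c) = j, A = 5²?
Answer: -4638925/22579 ≈ -205.45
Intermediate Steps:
A = 25
X(b, o) = o²
G = 22579/70170 (G = 158053*(1/491190) = 22579/70170 ≈ 0.32178)
H = 9472950/22579 (H = 135/(22579/70170) = 135*(70170/22579) = 9472950/22579 ≈ 419.55)
H - X(557, A) = 9472950/22579 - 1*25² = 9472950/22579 - 1*625 = 9472950/22579 - 625 = -4638925/22579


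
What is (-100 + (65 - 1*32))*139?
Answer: -9313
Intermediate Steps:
(-100 + (65 - 1*32))*139 = (-100 + (65 - 32))*139 = (-100 + 33)*139 = -67*139 = -9313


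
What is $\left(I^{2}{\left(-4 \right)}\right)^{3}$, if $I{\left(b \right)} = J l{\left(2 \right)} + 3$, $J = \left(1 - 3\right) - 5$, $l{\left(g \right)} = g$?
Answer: $1771561$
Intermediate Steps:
$J = -7$ ($J = -2 - 5 = -7$)
$I{\left(b \right)} = -11$ ($I{\left(b \right)} = \left(-7\right) 2 + 3 = -14 + 3 = -11$)
$\left(I^{2}{\left(-4 \right)}\right)^{3} = \left(\left(-11\right)^{2}\right)^{3} = 121^{3} = 1771561$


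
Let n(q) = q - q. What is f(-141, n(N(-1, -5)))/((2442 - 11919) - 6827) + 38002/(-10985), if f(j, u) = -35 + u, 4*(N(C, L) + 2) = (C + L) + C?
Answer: -619200133/179099440 ≈ -3.4573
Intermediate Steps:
N(C, L) = -2 + C/2 + L/4 (N(C, L) = -2 + ((C + L) + C)/4 = -2 + (L + 2*C)/4 = -2 + (C/2 + L/4) = -2 + C/2 + L/4)
n(q) = 0
f(-141, n(N(-1, -5)))/((2442 - 11919) - 6827) + 38002/(-10985) = (-35 + 0)/((2442 - 11919) - 6827) + 38002/(-10985) = -35/(-9477 - 6827) + 38002*(-1/10985) = -35/(-16304) - 38002/10985 = -35*(-1/16304) - 38002/10985 = 35/16304 - 38002/10985 = -619200133/179099440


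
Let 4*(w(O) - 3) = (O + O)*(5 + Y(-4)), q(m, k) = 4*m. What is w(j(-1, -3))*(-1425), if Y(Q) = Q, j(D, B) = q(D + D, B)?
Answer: 1425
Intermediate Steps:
j(D, B) = 8*D (j(D, B) = 4*(D + D) = 4*(2*D) = 8*D)
w(O) = 3 + O/2 (w(O) = 3 + ((O + O)*(5 - 4))/4 = 3 + ((2*O)*1)/4 = 3 + (2*O)/4 = 3 + O/2)
w(j(-1, -3))*(-1425) = (3 + (8*(-1))/2)*(-1425) = (3 + (½)*(-8))*(-1425) = (3 - 4)*(-1425) = -1*(-1425) = 1425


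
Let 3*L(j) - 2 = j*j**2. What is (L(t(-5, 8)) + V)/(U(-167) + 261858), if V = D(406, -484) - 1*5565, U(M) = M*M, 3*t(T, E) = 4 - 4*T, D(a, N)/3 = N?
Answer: -20537/869241 ≈ -0.023626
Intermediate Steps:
D(a, N) = 3*N
t(T, E) = 4/3 - 4*T/3 (t(T, E) = (4 - 4*T)/3 = 4/3 - 4*T/3)
U(M) = M**2
L(j) = 2/3 + j**3/3 (L(j) = 2/3 + (j*j**2)/3 = 2/3 + j**3/3)
V = -7017 (V = 3*(-484) - 1*5565 = -1452 - 5565 = -7017)
(L(t(-5, 8)) + V)/(U(-167) + 261858) = ((2/3 + (4/3 - 4/3*(-5))**3/3) - 7017)/((-167)**2 + 261858) = ((2/3 + (4/3 + 20/3)**3/3) - 7017)/(27889 + 261858) = ((2/3 + (1/3)*8**3) - 7017)/289747 = ((2/3 + (1/3)*512) - 7017)*(1/289747) = ((2/3 + 512/3) - 7017)*(1/289747) = (514/3 - 7017)*(1/289747) = -20537/3*1/289747 = -20537/869241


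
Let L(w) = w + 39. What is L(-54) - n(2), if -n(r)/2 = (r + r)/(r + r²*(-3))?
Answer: -79/5 ≈ -15.800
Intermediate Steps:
L(w) = 39 + w
n(r) = -4*r/(r - 3*r²) (n(r) = -2*(r + r)/(r + r²*(-3)) = -2*2*r/(r - 3*r²) = -4*r/(r - 3*r²))
L(-54) - n(2) = (39 - 54) - 4/(-1 + 3*2) = -15 - 4/(-1 + 6) = -15 - 4/5 = -15 - 1*⅘ = -15 - ⅘ = -79/5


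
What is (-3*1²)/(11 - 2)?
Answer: -⅓ ≈ -0.33333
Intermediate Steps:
(-3*1²)/(11 - 2) = -3*1/9 = -3*⅑ = -⅓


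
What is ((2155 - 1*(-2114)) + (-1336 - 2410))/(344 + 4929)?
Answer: 523/5273 ≈ 0.099185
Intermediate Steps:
((2155 - 1*(-2114)) + (-1336 - 2410))/(344 + 4929) = ((2155 + 2114) - 3746)/5273 = (4269 - 3746)*(1/5273) = 523*(1/5273) = 523/5273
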